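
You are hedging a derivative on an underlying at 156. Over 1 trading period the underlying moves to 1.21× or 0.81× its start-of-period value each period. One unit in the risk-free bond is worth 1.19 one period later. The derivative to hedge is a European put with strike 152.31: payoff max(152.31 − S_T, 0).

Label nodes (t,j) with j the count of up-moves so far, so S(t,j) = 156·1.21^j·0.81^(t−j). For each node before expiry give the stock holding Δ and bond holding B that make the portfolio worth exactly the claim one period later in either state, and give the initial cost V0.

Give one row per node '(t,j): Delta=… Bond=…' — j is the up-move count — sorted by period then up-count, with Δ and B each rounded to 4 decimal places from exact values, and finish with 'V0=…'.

Since d<R<u, set p* = (R−d)/(u−d) = 0.9500; price each node as the discounted p*-expectation of its children.
Terminal values V(1,·): V(1,0)=25.9500, V(1,1)=0.0000
(0,0): S=156.0000. Δ = (V_up−V_dn)/(S_up−S_dn) = (0.0000−25.9500)/(188.7600−126.3600) = -0.4159. V = [p*·0.0000 + (1−p*)·25.9500]/1.19 = 1.0903. B = V − Δ·S = 65.9653.
Check: Δ(0,0)·S0 + B(0,0) = 1.0903 = V0.

(0,0): Delta=-0.4159 Bond=65.9653
V0=1.0903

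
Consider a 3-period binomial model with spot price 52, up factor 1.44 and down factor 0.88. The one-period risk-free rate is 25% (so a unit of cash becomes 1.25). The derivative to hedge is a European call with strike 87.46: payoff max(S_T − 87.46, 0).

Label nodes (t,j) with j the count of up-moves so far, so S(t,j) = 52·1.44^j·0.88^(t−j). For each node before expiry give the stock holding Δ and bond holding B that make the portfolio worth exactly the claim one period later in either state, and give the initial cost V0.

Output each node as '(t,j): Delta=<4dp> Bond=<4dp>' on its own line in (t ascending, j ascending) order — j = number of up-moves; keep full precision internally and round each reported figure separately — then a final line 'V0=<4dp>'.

(0,0): Delta=0.6525 Bond=-22.2276
(1,0): Delta=0.1532 Bond=-4.9358
(1,1): Delta=0.8092 Bond=-39.5177
(2,0): Delta=0.0000 Bond=0.0000
(2,1): Delta=0.2013 Bond=-9.3380
(2,2): Delta=1.0000 Bond=-69.9680
V0=11.7040

Since d<R<u, set p* = (R−d)/(u−d) = 0.6607; price each node as the discounted p*-expectation of its children.
Terminal payoffs: V(3,0)=0.0000, V(3,1)=0.0000, V(3,2)=7.4279, V(3,3)=67.8112
Node (2,0) S=40.2688: V=(p*·0.0000+(1−p*)·0.0000)/1.25=0.0000; Δ=(0.0000−0.0000)/(57.9871−35.4365)=0.0000; B=V−Δ·S=0.0000
Node (2,1) S=65.8944: V=(p*·7.4279+(1−p*)·0.0000)/1.25=3.9262; Δ=(7.4279−0.0000)/(94.8879−57.9871)=0.2013; B=V−Δ·S=-9.3380
Node (2,2) S=107.8272: V=(p*·67.8112+(1−p*)·7.4279)/1.25=37.8592; Δ=(67.8112−7.4279)/(155.2712−94.8879)=1.0000; B=V−Δ·S=-69.9680
Node (1,0) S=45.7600: V=(p*·3.9262+(1−p*)·0.0000)/1.25=2.0753; Δ=(3.9262−0.0000)/(65.8944−40.2688)=0.1532; B=V−Δ·S=-4.9358
Node (1,1) S=74.8800: V=(p*·37.8592+(1−p*)·3.9262)/1.25=21.0770; Δ=(37.8592−3.9262)/(107.8272−65.8944)=0.8092; B=V−Δ·S=-39.5177
Node (0,0) S=52.0000: V=(p*·21.0770+(1−p*)·2.0753)/1.25=11.7040; Δ=(21.0770−2.0753)/(74.8800−45.7600)=0.6525; B=V−Δ·S=-22.2276
Check: Δ(0,0)·S0 + B(0,0) = 11.7040 = V0.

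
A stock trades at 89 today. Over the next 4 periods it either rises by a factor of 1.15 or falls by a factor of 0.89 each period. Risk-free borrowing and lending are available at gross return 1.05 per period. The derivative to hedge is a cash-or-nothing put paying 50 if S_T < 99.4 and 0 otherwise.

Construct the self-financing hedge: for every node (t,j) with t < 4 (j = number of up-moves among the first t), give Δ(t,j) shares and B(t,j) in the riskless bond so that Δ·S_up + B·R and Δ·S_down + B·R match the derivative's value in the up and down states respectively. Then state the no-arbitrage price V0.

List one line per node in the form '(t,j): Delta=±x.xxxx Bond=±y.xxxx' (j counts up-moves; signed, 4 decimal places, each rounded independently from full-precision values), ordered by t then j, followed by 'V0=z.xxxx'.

No-arbitrage ⇒ martingale measure with p* = (R−d)/(u−d) = 0.6154.
Payoff layer (t=4): V(4,0)=50.0000, V(4,1)=50.0000, V(4,2)=50.0000, V(4,3)=0.0000, V(4,4)=0.0000
  t=3,j=0: stock 62.7422 → up 72.1536 (V=50.0000), down 55.8406 (V=50.0000). Price 47.6190; hedge Δ=0.0000, bond B=47.6190.
  t=3,j=1: stock 81.0714 → up 93.2322 (V=50.0000), down 72.1536 (V=50.0000). Price 47.6190; hedge Δ=0.0000, bond B=47.6190.
  t=3,j=2: stock 104.7552 → up 120.4685 (V=0.0000), down 93.2322 (V=50.0000). Price 18.3150; hedge Δ=-1.8358, bond B=210.6227.
  t=3,j=3: stock 135.3579 → up 155.6616 (V=0.0000), down 120.4685 (V=0.0000). Price 0.0000; hedge Δ=0.0000, bond B=0.0000.
  t=2,j=0: stock 70.4969 → up 81.0714 (V=47.6190), down 62.7422 (V=47.6190). Price 45.3515; hedge Δ=0.0000, bond B=45.3515.
  t=2,j=1: stock 91.0915 → up 104.7552 (V=18.3150), down 81.0714 (V=47.6190). Price 28.1770; hedge Δ=-1.2373, bond B=140.8848.
  t=2,j=2: stock 117.7025 → up 135.3579 (V=0.0000), down 104.7552 (V=18.3150). Price 6.7088; hedge Δ=-0.5985, bond B=77.1512.
  t=1,j=0: stock 79.2100 → up 91.0915 (V=28.1770), down 70.4969 (V=45.3515). Price 33.1262; hedge Δ=-0.8339, bond B=99.1821.
  t=1,j=1: stock 102.3500 → up 117.7025 (V=6.7088), down 91.0915 (V=28.1770). Price 14.2531; hedge Δ=-0.8067, bond B=96.8229.
  t=0,j=0: stock 89.0000 → up 102.3500 (V=14.2531), down 79.2100 (V=33.1262). Price 20.4876; hedge Δ=-0.8156, bond B=93.0765.
Check: Δ(0,0)·S0 + B(0,0) = 20.4876 = V0.

(0,0): Delta=-0.8156 Bond=93.0765
(1,0): Delta=-0.8339 Bond=99.1821
(1,1): Delta=-0.8067 Bond=96.8229
(2,0): Delta=0.0000 Bond=45.3515
(2,1): Delta=-1.2373 Bond=140.8848
(2,2): Delta=-0.5985 Bond=77.1512
(3,0): Delta=0.0000 Bond=47.6190
(3,1): Delta=0.0000 Bond=47.6190
(3,2): Delta=-1.8358 Bond=210.6227
(3,3): Delta=0.0000 Bond=0.0000
V0=20.4876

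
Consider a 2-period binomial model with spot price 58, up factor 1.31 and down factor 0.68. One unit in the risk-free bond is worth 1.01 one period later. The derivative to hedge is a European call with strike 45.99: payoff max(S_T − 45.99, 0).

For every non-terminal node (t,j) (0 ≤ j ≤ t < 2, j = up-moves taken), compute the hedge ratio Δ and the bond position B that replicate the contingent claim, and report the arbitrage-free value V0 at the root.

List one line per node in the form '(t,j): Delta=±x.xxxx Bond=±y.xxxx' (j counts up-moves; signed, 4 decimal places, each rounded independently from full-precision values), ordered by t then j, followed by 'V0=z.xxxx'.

The replicating-portfolio and risk-neutral prices coincide; use p* = (1.01−0.68)/(1.31−0.68) = 0.5238 for the latter.
Terminal payoffs: V(2,0)=0.0000, V(2,1)=5.6764, V(2,2)=53.5438
(1,0): S=39.4400. Δ = (V_up−V_dn)/(S_up−S_dn) = (5.6764−0.0000)/(51.6664−26.8192) = 0.2285. V = [p*·5.6764 + (1−p*)·0.0000]/1.01 = 2.9439. B = V − Δ·S = -6.0662.
(1,1): S=75.9800. Δ = (V_up−V_dn)/(S_up−S_dn) = (53.5438−5.6764)/(99.5338−51.6664) = 1.0000. V = [p*·53.5438 + (1−p*)·5.6764]/1.01 = 30.4453. B = V − Δ·S = -45.5347.
(0,0): S=58.0000. Δ = (V_up−V_dn)/(S_up−S_dn) = (30.4453−2.9439)/(75.9800−39.4400) = 0.7526. V = [p*·30.4453 + (1−p*)·2.9439]/1.01 = 17.1776. B = V − Δ·S = -26.4754.
Root portfolio cost Δ·58+B reproduces V0=17.1776.

(0,0): Delta=0.7526 Bond=-26.4754
(1,0): Delta=0.2285 Bond=-6.0662
(1,1): Delta=1.0000 Bond=-45.5347
V0=17.1776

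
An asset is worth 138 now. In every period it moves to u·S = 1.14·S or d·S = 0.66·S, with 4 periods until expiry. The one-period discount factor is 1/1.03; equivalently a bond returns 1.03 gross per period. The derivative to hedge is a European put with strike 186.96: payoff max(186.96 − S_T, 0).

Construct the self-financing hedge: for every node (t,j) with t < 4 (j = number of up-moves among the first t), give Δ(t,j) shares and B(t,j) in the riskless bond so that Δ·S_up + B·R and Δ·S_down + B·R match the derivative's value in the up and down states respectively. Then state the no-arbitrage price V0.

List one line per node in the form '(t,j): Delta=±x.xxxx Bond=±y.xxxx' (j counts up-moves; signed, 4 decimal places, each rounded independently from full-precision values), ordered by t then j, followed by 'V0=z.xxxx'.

(0,0): Delta=-0.7082 Bond=140.3073
(1,0): Delta=-1.0000 Bond=171.0949
(1,1): Delta=-0.6580 Bond=136.6148
(2,0): Delta=-1.0000 Bond=176.2277
(2,1): Delta=-1.0000 Bond=176.2277
(2,2): Delta=-0.5991 Bond=130.1549
(3,0): Delta=-1.0000 Bond=181.5146
(3,1): Delta=-1.0000 Bond=181.5146
(3,2): Delta=-1.0000 Bond=181.5146
(3,3): Delta=-0.5301 Bond=119.9513
V0=42.5776

The replicating-portfolio and risk-neutral prices coincide; use p* = (1.03−0.66)/(1.14−0.66) = 0.7708 for the latter.
Payoff layer (t=4): V(4,0)=160.7749, V(4,1)=141.7311, V(4,2)=108.8374, V(4,3)=52.0210, V(4,4)=0.0000
  t=3,j=0: stock 39.6744 → up 45.2289 (V=141.7311), down 26.1851 (V=160.7749). Price 141.8401; hedge Δ=-1.0000, bond B=181.5146.
  t=3,j=1: stock 68.5286 → up 78.1226 (V=108.8374), down 45.2289 (V=141.7311). Price 112.9860; hedge Δ=-1.0000, bond B=181.5146.
  t=3,j=2: stock 118.3676 → up 134.9390 (V=52.0210), down 78.1226 (V=108.8374). Price 63.1470; hedge Δ=-1.0000, bond B=181.5146.
  t=3,j=3: stock 204.4531 → up 233.0765 (V=0.0000), down 134.9390 (V=52.0210). Price 11.5742; hedge Δ=-0.5301, bond B=119.9513.
  t=2,j=0: stock 60.1128 → up 68.5286 (V=112.9860), down 39.6744 (V=141.8401). Price 116.1149; hedge Δ=-1.0000, bond B=176.2277.
  t=2,j=1: stock 103.8312 → up 118.3676 (V=63.1470), down 68.5286 (V=112.9860). Price 72.3965; hedge Δ=-1.0000, bond B=176.2277.
  t=2,j=2: stock 179.3448 → up 204.4531 (V=11.5742), down 118.3676 (V=63.1470). Price 22.7117; hedge Δ=-0.5991, bond B=130.1549.
  t=1,j=0: stock 91.0800 → up 103.8312 (V=72.3965), down 60.1128 (V=116.1149). Price 80.0149; hedge Δ=-1.0000, bond B=171.0949.
  t=1,j=1: stock 157.3200 → up 179.3448 (V=22.7117), down 103.8312 (V=72.3965). Price 33.1046; hedge Δ=-0.6580, bond B=136.6148.
  t=0,j=0: stock 138.0000 → up 157.3200 (V=33.1046), down 91.0800 (V=80.0149). Price 42.5776; hedge Δ=-0.7082, bond B=140.3073.
Self-financing check: at every node Δ·S+B equals the discounted successor values.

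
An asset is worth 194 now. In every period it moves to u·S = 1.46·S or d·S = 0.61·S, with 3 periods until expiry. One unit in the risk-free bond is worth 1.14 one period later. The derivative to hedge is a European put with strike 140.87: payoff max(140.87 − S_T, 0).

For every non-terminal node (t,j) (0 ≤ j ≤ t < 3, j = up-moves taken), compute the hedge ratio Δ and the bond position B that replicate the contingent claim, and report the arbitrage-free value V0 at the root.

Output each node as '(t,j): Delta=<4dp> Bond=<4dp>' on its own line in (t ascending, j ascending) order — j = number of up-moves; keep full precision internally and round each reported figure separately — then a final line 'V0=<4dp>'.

Since d<R<u, set p* = (R−d)/(u−d) = 0.6235; price each node as the discounted p*-expectation of its children.
Terminal payoffs: V(3,0)=96.8357, V(3,1)=35.4764, V(3,2)=0.0000, V(3,3)=0.0000
Node (2,0) S=72.1874: V=(p*·35.4764+(1−p*)·96.8357)/1.14=51.3828; Δ=(35.4764−96.8357)/(105.3936−44.0343)=-1.0000; B=V−Δ·S=123.5702
Node (2,1) S=172.7764: V=(p*·0.0000+(1−p*)·35.4764)/1.14=11.7156; Δ=(0.0000−35.4764)/(252.2535−105.3936)=-0.2416; B=V−Δ·S=53.4526
Node (2,2) S=413.5304: V=(p*·0.0000+(1−p*)·0.0000)/1.14=0.0000; Δ=(0.0000−0.0000)/(603.7544−252.2535)=0.0000; B=V−Δ·S=0.0000
Node (1,0) S=118.3400: V=(p*·11.7156+(1−p*)·51.3828)/1.14=23.3764; Δ=(11.7156−51.3828)/(172.7764−72.1874)=-0.3943; B=V−Δ·S=70.0437
Node (1,1) S=283.2400: V=(p*·0.0000+(1−p*)·11.7156)/1.14=3.8689; Δ=(0.0000−11.7156)/(413.5304−172.7764)=-0.0487; B=V−Δ·S=17.6520
Node (0,0) S=194.0000: V=(p*·3.8689+(1−p*)·23.3764)/1.14=9.8359; Δ=(3.8689−23.3764)/(283.2400−118.3400)=-0.1183; B=V−Δ·S=32.7859
Root portfolio cost Δ·194+B reproduces V0=9.8359.

(0,0): Delta=-0.1183 Bond=32.7859
(1,0): Delta=-0.3943 Bond=70.0437
(1,1): Delta=-0.0487 Bond=17.6520
(2,0): Delta=-1.0000 Bond=123.5702
(2,1): Delta=-0.2416 Bond=53.4526
(2,2): Delta=0.0000 Bond=0.0000
V0=9.8359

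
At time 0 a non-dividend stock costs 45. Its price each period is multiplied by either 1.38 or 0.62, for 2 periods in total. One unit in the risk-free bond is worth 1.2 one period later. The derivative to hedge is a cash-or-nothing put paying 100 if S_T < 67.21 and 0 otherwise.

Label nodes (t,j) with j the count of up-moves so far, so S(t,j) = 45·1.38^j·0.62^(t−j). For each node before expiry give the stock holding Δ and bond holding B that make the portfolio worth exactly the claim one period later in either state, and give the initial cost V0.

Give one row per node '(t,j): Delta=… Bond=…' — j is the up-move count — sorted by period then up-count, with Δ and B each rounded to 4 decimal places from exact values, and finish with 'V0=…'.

(0,0): Delta=-1.8595 Bond=112.6789
(1,0): Delta=0.0000 Bond=83.3333
(1,1): Delta=-2.1188 Bond=151.3158
V0=28.9993

Since d<R<u, set p* = (R−d)/(u−d) = 0.7632; price each node as the discounted p*-expectation of its children.
Terminal payoffs: V(2,0)=100.0000, V(2,1)=100.0000, V(2,2)=0.0000
(1,0): S=27.9000. Δ = (V_up−V_dn)/(S_up−S_dn) = (100.0000−100.0000)/(38.5020−17.2980) = 0.0000. V = [p*·100.0000 + (1−p*)·100.0000]/1.2 = 83.3333. B = V − Δ·S = 83.3333.
(1,1): S=62.1000. Δ = (V_up−V_dn)/(S_up−S_dn) = (0.0000−100.0000)/(85.6980−38.5020) = -2.1188. V = [p*·0.0000 + (1−p*)·100.0000]/1.2 = 19.7368. B = V − Δ·S = 151.3158.
(0,0): S=45.0000. Δ = (V_up−V_dn)/(S_up−S_dn) = (19.7368−83.3333)/(62.1000−27.9000) = -1.8595. V = [p*·19.7368 + (1−p*)·83.3333]/1.2 = 28.9993. B = V − Δ·S = 112.6789.
Check: Δ(0,0)·S0 + B(0,0) = 28.9993 = V0.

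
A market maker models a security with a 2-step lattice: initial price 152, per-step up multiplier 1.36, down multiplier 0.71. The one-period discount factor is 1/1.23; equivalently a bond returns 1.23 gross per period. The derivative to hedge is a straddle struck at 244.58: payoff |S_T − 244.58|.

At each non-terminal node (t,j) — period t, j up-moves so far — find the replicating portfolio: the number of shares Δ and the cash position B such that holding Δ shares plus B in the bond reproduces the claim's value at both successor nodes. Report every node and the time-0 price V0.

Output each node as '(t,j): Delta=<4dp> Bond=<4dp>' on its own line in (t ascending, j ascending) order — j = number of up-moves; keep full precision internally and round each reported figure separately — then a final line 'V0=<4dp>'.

(0,0): Delta=-0.5187 Bond=119.4301
(1,0): Delta=-1.0000 Bond=198.8455
(1,1): Delta=-0.4558 Bond=133.9124
V0=40.5942

No-arbitrage ⇒ martingale measure with p* = (R−d)/(u−d) = 0.8000.
Terminal payoffs: V(2,0)=167.9568, V(2,1)=97.8088, V(2,2)=36.5592
  t=1,j=0: stock 107.9200 → up 146.7712 (V=97.8088), down 76.6232 (V=167.9568). Price 90.9255; hedge Δ=-1.0000, bond B=198.8455.
  t=1,j=1: stock 206.7200 → up 281.1392 (V=36.5592), down 146.7712 (V=97.8088). Price 39.6822; hedge Δ=-0.4558, bond B=133.9124.
  t=0,j=0: stock 152.0000 → up 206.7200 (V=39.6822), down 107.9200 (V=90.9255). Price 40.5942; hedge Δ=-0.5187, bond B=119.4301.
Check: Δ(0,0)·S0 + B(0,0) = 40.5942 = V0.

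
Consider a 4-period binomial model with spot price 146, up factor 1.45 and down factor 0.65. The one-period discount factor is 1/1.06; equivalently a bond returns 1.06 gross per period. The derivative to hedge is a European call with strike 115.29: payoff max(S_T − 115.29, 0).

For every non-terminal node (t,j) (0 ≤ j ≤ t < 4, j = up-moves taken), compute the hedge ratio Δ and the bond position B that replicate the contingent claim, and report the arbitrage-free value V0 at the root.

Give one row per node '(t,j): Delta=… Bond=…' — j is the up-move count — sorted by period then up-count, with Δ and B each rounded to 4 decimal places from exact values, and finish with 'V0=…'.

Since d<R<u, set p* = (R−d)/(u−d) = 0.5125; price each node as the discounted p*-expectation of its children.
Terminal payoffs: V(4,0)=0.0000, V(4,1)=0.0000, V(4,2)=14.4027, V(4,3)=174.0245, V(4,4)=530.1039
(3,0): S=40.0953. Δ = (V_up−V_dn)/(S_up−S_dn) = (0.0000−0.0000)/(58.1381−26.0619) = 0.0000. V = [p*·0.0000 + (1−p*)·0.0000]/1.06 = 0.0000. B = V − Δ·S = 0.0000.
(3,1): S=89.4433. Δ = (V_up−V_dn)/(S_up−S_dn) = (14.4027−0.0000)/(129.6927−58.1381) = 0.2013. V = [p*·14.4027 + (1−p*)·0.0000]/1.06 = 6.9636. B = V − Δ·S = -11.0398.
(3,2): S=199.5273. Δ = (V_up−V_dn)/(S_up−S_dn) = (174.0245−14.4027)/(289.3145−129.6927) = 1.0000. V = [p*·174.0245 + (1−p*)·14.4027]/1.06 = 90.7631. B = V − Δ·S = -108.7642.
(3,3): S=445.0992. Δ = (V_up−V_dn)/(S_up−S_dn) = (530.1039−174.0245)/(645.3939−289.3145) = 1.0000. V = [p*·530.1039 + (1−p*)·174.0245]/1.06 = 336.3351. B = V − Δ·S = -108.7642.
(2,0): S=61.6850. Δ = (V_up−V_dn)/(S_up−S_dn) = (6.9636−0.0000)/(89.4433−40.0953) = 0.1411. V = [p*·6.9636 + (1−p*)·0.0000]/1.06 = 3.3668. B = V − Δ·S = -5.3376.
(2,1): S=137.6050. Δ = (V_up−V_dn)/(S_up−S_dn) = (90.7631−6.9636)/(199.5272−89.4432) = 0.7612. V = [p*·90.7631 + (1−p*)·6.9636]/1.06 = 47.0857. B = V − Δ·S = -57.6637.
(2,2): S=306.9650. Δ = (V_up−V_dn)/(S_up−S_dn) = (336.3351−90.7631)/(445.0993−199.5273) = 1.0000. V = [p*·336.3351 + (1−p*)·90.7631]/1.06 = 204.3573. B = V − Δ·S = -102.6077.
(1,0): S=94.9000. Δ = (V_up−V_dn)/(S_up−S_dn) = (47.0857−3.3668)/(137.6050−61.6850) = 0.5759. V = [p*·47.0857 + (1−p*)·3.3668]/1.06 = 24.3139. B = V − Δ·S = -30.3347.
(1,1): S=211.7000. Δ = (V_up−V_dn)/(S_up−S_dn) = (204.3573−47.0857)/(306.9650−137.6050) = 0.9286. V = [p*·204.3573 + (1−p*)·47.0857]/1.06 = 120.4598. B = V − Δ·S = -76.1297.
(0,0): S=146.0000. Δ = (V_up−V_dn)/(S_up−S_dn) = (120.4598−24.3139)/(211.7000−94.9000) = 0.8232. V = [p*·120.4598 + (1−p*)·24.3139]/1.06 = 69.4233. B = V − Δ·S = -50.7591.
Each (Δ,B) replicates both successor values, so the strategy is self-financing and V0 is arbitrage-free.

(0,0): Delta=0.8232 Bond=-50.7591
(1,0): Delta=0.5759 Bond=-30.3347
(1,1): Delta=0.9286 Bond=-76.1297
(2,0): Delta=0.1411 Bond=-5.3376
(2,1): Delta=0.7612 Bond=-57.6637
(2,2): Delta=1.0000 Bond=-102.6077
(3,0): Delta=0.0000 Bond=0.0000
(3,1): Delta=0.2013 Bond=-11.0398
(3,2): Delta=1.0000 Bond=-108.7642
(3,3): Delta=1.0000 Bond=-108.7642
V0=69.4233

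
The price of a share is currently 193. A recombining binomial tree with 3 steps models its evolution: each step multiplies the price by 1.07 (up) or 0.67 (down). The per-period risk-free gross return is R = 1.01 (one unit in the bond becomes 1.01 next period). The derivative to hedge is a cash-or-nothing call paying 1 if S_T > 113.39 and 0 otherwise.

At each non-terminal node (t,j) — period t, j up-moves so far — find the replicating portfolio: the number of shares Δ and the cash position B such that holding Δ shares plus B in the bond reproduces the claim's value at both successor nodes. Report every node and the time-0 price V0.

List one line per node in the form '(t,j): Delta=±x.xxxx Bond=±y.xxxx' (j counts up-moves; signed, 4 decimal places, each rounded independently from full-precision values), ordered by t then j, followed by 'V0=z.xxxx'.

(0,0): Delta=0.0032 Bond=0.2867
(1,0): Delta=0.0163 Bond=-1.3957
(1,1): Delta=0.0018 Bond=0.5870
(2,0): Delta=0.0000 Bond=0.0000
(2,1): Delta=0.0181 Bond=-1.6584
(2,2): Delta=0.0000 Bond=0.9901
V0=0.9116

Risk-neutral probability p* = (R−d)/(u−d) = (1.01−0.67)/(1.07−0.67) = 0.8500.
Terminal values V(3,·): V(3,0)=0.0000, V(3,1)=0.0000, V(3,2)=1.0000, V(3,3)=1.0000
(2,0): S=86.6377. Δ = (V_up−V_dn)/(S_up−S_dn) = (0.0000−0.0000)/(92.7023−58.0473) = 0.0000. V = [p*·0.0000 + (1−p*)·0.0000]/1.01 = 0.0000. B = V − Δ·S = 0.0000.
(2,1): S=138.3617. Δ = (V_up−V_dn)/(S_up−S_dn) = (1.0000−0.0000)/(148.0470−92.7023) = 0.0181. V = [p*·1.0000 + (1−p*)·0.0000]/1.01 = 0.8416. B = V − Δ·S = -1.6584.
(2,2): S=220.9657. Δ = (V_up−V_dn)/(S_up−S_dn) = (1.0000−1.0000)/(236.4333−148.0470) = 0.0000. V = [p*·1.0000 + (1−p*)·1.0000]/1.01 = 0.9901. B = V − Δ·S = 0.9901.
(1,0): S=129.3100. Δ = (V_up−V_dn)/(S_up−S_dn) = (0.8416−0.0000)/(138.3617−86.6377) = 0.0163. V = [p*·0.8416 + (1−p*)·0.0000]/1.01 = 0.7083. B = V − Δ·S = -1.3957.
(1,1): S=206.5100. Δ = (V_up−V_dn)/(S_up−S_dn) = (0.9901−0.8416)/(220.9657−138.3617) = 0.0018. V = [p*·0.9901 + (1−p*)·0.8416]/1.01 = 0.9582. B = V − Δ·S = 0.5870.
(0,0): S=193.0000. Δ = (V_up−V_dn)/(S_up−S_dn) = (0.9582−0.7083)/(206.5100−129.3100) = 0.0032. V = [p*·0.9582 + (1−p*)·0.7083]/1.01 = 0.9116. B = V − Δ·S = 0.2867.
Each (Δ,B) replicates both successor values, so the strategy is self-financing and V0 is arbitrage-free.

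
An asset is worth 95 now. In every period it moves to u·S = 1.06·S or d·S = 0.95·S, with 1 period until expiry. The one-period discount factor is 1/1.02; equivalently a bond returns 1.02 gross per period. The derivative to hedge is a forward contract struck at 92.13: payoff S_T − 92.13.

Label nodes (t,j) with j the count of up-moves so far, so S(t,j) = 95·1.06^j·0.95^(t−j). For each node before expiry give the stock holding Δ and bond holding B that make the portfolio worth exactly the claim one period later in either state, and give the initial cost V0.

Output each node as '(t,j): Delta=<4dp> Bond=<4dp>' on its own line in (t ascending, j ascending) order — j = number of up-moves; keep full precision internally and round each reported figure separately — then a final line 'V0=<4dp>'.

(0,0): Delta=1.0000 Bond=-90.3235
V0=4.6765

No-arbitrage ⇒ martingale measure with p* = (R−d)/(u−d) = 0.6364.
Payoff layer (t=1): V(1,0)=-1.8800, V(1,1)=8.5700
(0,0): S=95.0000. Δ = (V_up−V_dn)/(S_up−S_dn) = (8.5700−-1.8800)/(100.7000−90.2500) = 1.0000. V = [p*·8.5700 + (1−p*)·-1.8800]/1.02 = 4.6765. B = V − Δ·S = -90.3235.
Check: Δ(0,0)·S0 + B(0,0) = 4.6765 = V0.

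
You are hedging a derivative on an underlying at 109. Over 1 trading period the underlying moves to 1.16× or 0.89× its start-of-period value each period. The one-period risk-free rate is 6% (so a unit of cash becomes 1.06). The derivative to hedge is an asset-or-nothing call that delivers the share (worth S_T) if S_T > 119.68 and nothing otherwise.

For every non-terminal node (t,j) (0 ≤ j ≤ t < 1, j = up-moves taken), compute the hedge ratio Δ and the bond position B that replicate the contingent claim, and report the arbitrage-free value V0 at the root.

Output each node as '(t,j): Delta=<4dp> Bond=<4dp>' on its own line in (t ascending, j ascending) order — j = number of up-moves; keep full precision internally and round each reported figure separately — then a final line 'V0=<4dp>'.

Since d<R<u, set p* = (R−d)/(u−d) = 0.6296; price each node as the discounted p*-expectation of its children.
Payoff layer (t=1): V(1,0)=0.0000, V(1,1)=126.4400
  t=0,j=0: stock 109.0000 → up 126.4400 (V=126.4400), down 97.0100 (V=0.0000). Price 75.1041; hedge Δ=4.2963, bond B=-393.1922.
The time-0 hedge costs 75.1041, which is the no-arbitrage price.

(0,0): Delta=4.2963 Bond=-393.1922
V0=75.1041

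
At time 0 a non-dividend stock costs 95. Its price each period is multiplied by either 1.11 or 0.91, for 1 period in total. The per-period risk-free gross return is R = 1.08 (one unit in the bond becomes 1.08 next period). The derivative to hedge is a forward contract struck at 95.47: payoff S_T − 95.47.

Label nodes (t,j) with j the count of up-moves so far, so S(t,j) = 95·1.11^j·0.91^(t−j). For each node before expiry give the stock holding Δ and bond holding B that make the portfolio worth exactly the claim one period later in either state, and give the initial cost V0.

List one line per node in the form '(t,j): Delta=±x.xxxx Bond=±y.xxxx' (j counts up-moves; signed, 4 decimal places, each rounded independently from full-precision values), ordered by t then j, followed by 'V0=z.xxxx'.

The replicating-portfolio and risk-neutral prices coincide; use p* = (1.08−0.91)/(1.11−0.91) = 0.8500 for the latter.
At expiry t=1: V(1,0)=-9.0200, V(1,1)=9.9800
Node (0,0) S=95.0000: V=(p*·9.9800+(1−p*)·-9.0200)/1.08=6.6019; Δ=(9.9800−-9.0200)/(105.4500−86.4500)=1.0000; B=V−Δ·S=-88.3981
Self-financing check: at every node Δ·S+B equals the discounted successor values.

(0,0): Delta=1.0000 Bond=-88.3981
V0=6.6019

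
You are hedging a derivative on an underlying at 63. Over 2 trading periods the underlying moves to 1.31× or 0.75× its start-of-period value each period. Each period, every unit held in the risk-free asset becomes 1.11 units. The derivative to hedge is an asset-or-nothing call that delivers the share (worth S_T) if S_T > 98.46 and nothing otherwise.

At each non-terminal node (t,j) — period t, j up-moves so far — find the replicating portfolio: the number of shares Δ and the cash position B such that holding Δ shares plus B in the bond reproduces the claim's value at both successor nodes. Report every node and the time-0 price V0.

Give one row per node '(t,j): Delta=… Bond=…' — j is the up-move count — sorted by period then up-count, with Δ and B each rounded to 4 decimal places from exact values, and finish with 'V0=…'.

(0,0): Delta=1.7748 Bond=-75.5483
(1,0): Delta=0.0000 Bond=0.0000
(1,1): Delta=2.3393 Bond=-130.4468
V0=36.2632

No-arbitrage ⇒ martingale measure with p* = (R−d)/(u−d) = 0.6429.
Payoff layer (t=2): V(2,0)=0.0000, V(2,1)=0.0000, V(2,2)=108.1143
  t=1,j=0: stock 47.2500 → up 61.8975 (V=0.0000), down 35.4375 (V=0.0000). Price 0.0000; hedge Δ=0.0000, bond B=0.0000.
  t=1,j=1: stock 82.5300 → up 108.1143 (V=108.1143), down 61.8975 (V=0.0000). Price 62.6145; hedge Δ=2.3393, bond B=-130.4468.
  t=0,j=0: stock 63.0000 → up 82.5300 (V=62.6145), down 47.2500 (V=0.0000). Price 36.2632; hedge Δ=1.7748, bond B=-75.5483.
Each (Δ,B) replicates both successor values, so the strategy is self-financing and V0 is arbitrage-free.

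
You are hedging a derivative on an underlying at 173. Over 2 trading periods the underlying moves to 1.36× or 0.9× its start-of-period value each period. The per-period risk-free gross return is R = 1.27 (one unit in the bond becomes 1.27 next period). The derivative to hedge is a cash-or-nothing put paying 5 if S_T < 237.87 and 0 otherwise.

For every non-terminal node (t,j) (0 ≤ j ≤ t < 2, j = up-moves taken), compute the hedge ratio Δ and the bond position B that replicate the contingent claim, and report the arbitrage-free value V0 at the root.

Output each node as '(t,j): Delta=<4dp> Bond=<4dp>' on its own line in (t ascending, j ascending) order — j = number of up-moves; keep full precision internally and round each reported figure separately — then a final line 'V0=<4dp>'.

No-arbitrage ⇒ martingale measure with p* = (R−d)/(u−d) = 0.8043.
Payoff layer (t=2): V(2,0)=5.0000, V(2,1)=5.0000, V(2,2)=0.0000
(1,0): S=155.7000. Δ = (V_up−V_dn)/(S_up−S_dn) = (5.0000−5.0000)/(211.7520−140.1300) = 0.0000. V = [p*·5.0000 + (1−p*)·5.0000]/1.27 = 3.9370. B = V − Δ·S = 3.9370.
(1,1): S=235.2800. Δ = (V_up−V_dn)/(S_up−S_dn) = (0.0000−5.0000)/(319.9808−211.7520) = -0.0462. V = [p*·0.0000 + (1−p*)·5.0000]/1.27 = 0.7703. B = V − Δ·S = 11.6398.
(0,0): S=173.0000. Δ = (V_up−V_dn)/(S_up−S_dn) = (0.7703−3.9370)/(235.2800−155.7000) = -0.0398. V = [p*·0.7703 + (1−p*)·3.9370]/1.27 = 1.0944. B = V − Δ·S = 7.9786.
Root portfolio cost Δ·173+B reproduces V0=1.0944.

(0,0): Delta=-0.0398 Bond=7.9786
(1,0): Delta=0.0000 Bond=3.9370
(1,1): Delta=-0.0462 Bond=11.6398
V0=1.0944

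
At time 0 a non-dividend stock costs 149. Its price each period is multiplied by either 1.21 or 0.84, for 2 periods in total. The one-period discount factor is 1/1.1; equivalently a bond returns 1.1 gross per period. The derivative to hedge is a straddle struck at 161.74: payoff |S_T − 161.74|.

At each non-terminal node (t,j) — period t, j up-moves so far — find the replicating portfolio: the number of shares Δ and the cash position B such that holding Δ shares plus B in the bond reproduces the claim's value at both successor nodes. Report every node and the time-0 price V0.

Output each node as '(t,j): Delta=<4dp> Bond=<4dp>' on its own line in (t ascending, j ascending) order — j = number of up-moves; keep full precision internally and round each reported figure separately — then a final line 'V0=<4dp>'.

(0,0): Delta=0.3073 Bond=-15.0805
(1,0): Delta=-1.0000 Bond=147.0364
(1,1): Delta=0.6913 Bond=-85.8145
V0=30.7111

The replicating-portfolio and risk-neutral prices coincide; use p* = (1.1−0.84)/(1.21−0.84) = 0.7027 for the latter.
Terminal payoffs: V(2,0)=56.6056, V(2,1)=10.2964, V(2,2)=56.4109
  t=1,j=0: stock 125.1600 → up 151.4436 (V=10.2964), down 105.1344 (V=56.6056). Price 21.8764; hedge Δ=-1.0000, bond B=147.0364.
  t=1,j=1: stock 180.2900 → up 218.1509 (V=56.4109), down 151.4436 (V=10.2964). Price 38.8193; hedge Δ=0.6913, bond B=-85.8145.
  t=0,j=0: stock 149.0000 → up 180.2900 (V=38.8193), down 125.1600 (V=21.8764). Price 30.7111; hedge Δ=0.3073, bond B=-15.0805.
Root portfolio cost Δ·149+B reproduces V0=30.7111.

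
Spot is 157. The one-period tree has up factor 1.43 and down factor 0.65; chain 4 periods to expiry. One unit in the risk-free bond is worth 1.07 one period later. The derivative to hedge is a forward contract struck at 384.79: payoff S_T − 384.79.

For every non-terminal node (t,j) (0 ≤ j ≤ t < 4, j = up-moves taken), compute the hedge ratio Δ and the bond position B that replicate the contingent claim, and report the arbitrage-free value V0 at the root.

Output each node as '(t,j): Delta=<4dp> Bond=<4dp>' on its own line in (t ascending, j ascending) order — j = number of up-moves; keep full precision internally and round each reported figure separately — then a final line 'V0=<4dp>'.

Risk-neutral probability p* = (R−d)/(u−d) = (1.07−0.65)/(1.43−0.65) = 0.5385.
Terminal payoffs: V(4,0)=-356.7645, V(4,1)=-323.1339, V(4,2)=-249.1467, V(4,3)=-86.3747, V(4,4)=271.7237
  t=3,j=0: stock 43.1161 → up 61.6561 (V=-323.1339), down 28.0255 (V=-356.7645). Price -316.5007; hedge Δ=1.0000, bond B=-359.6168.
  t=3,j=1: stock 94.8555 → up 135.6433 (V=-249.1467), down 61.6561 (V=-323.1339). Price -264.7613; hedge Δ=1.0000, bond B=-359.6168.
  t=3,j=2: stock 208.6820 → up 298.4153 (V=-86.3747), down 135.6433 (V=-249.1467). Price -150.9348; hedge Δ=1.0000, bond B=-359.6168.
  t=3,j=3: stock 459.1005 → up 656.5137 (V=271.7237), down 298.4153 (V=-86.3747). Price 99.4837; hedge Δ=1.0000, bond B=-359.6168.
  t=2,j=0: stock 66.3325 → up 94.8555 (V=-264.7613), down 43.1161 (V=-316.5007). Price -269.7580; hedge Δ=1.0000, bond B=-336.0905.
  t=2,j=1: stock 145.9315 → up 208.6820 (V=-150.9348), down 94.8555 (V=-264.7613). Price -190.1590; hedge Δ=1.0000, bond B=-336.0905.
  t=2,j=2: stock 321.0493 → up 459.1005 (V=99.4837), down 208.6820 (V=-150.9348). Price -15.0412; hedge Δ=1.0000, bond B=-336.0905.
  t=1,j=0: stock 102.0500 → up 145.9315 (V=-190.1590), down 66.3325 (V=-269.7580). Price -212.0533; hedge Δ=1.0000, bond B=-314.1033.
  t=1,j=1: stock 224.5100 → up 321.0493 (V=-15.0412), down 145.9315 (V=-190.1590). Price -89.5933; hedge Δ=1.0000, bond B=-314.1033.
  t=0,j=0: stock 157.0000 → up 224.5100 (V=-89.5933), down 102.0500 (V=-212.0533). Price -136.5544; hedge Δ=1.0000, bond B=-293.5544.
Self-financing check: at every node Δ·S+B equals the discounted successor values.

(0,0): Delta=1.0000 Bond=-293.5544
(1,0): Delta=1.0000 Bond=-314.1033
(1,1): Delta=1.0000 Bond=-314.1033
(2,0): Delta=1.0000 Bond=-336.0905
(2,1): Delta=1.0000 Bond=-336.0905
(2,2): Delta=1.0000 Bond=-336.0905
(3,0): Delta=1.0000 Bond=-359.6168
(3,1): Delta=1.0000 Bond=-359.6168
(3,2): Delta=1.0000 Bond=-359.6168
(3,3): Delta=1.0000 Bond=-359.6168
V0=-136.5544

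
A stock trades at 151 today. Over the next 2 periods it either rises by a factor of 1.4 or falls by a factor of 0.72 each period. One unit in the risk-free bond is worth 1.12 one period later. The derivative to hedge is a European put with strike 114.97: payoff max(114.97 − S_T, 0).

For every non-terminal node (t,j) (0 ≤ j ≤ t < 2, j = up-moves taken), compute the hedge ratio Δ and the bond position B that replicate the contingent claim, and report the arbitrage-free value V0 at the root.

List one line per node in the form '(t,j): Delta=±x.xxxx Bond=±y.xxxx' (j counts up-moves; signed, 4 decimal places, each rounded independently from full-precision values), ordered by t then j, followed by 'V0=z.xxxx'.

(0,0): Delta=-0.1314 Bond=24.7970
(1,0): Delta=-0.4963 Bond=67.4478
(1,1): Delta=0.0000 Bond=0.0000
V0=4.9594

The replicating-portfolio and risk-neutral prices coincide; use p* = (1.12−0.72)/(1.4−0.72) = 0.5882 for the latter.
Payoff layer (t=2): V(2,0)=36.6916, V(2,1)=0.0000, V(2,2)=0.0000
Node (1,0) S=108.7200: V=(p*·0.0000+(1−p*)·36.6916)/1.12=13.4896; Δ=(0.0000−36.6916)/(152.2080−78.2784)=-0.4963; B=V−Δ·S=67.4478
Node (1,1) S=211.4000: V=(p*·0.0000+(1−p*)·0.0000)/1.12=0.0000; Δ=(0.0000−0.0000)/(295.9600−152.2080)=0.0000; B=V−Δ·S=0.0000
Node (0,0) S=151.0000: V=(p*·0.0000+(1−p*)·13.4896)/1.12=4.9594; Δ=(0.0000−13.4896)/(211.4000−108.7200)=-0.1314; B=V−Δ·S=24.7970
Check: Δ(0,0)·S0 + B(0,0) = 4.9594 = V0.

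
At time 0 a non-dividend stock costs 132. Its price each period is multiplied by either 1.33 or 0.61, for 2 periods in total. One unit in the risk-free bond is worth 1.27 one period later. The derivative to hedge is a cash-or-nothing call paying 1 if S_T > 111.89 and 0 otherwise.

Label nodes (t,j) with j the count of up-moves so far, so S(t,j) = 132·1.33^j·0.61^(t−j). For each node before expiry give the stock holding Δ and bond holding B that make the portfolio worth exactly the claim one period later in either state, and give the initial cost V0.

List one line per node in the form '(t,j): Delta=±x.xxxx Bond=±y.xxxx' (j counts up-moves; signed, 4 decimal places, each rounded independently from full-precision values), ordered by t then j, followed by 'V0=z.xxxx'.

(0,0): Delta=0.0076 Bond=-0.4815
(1,0): Delta=0.0000 Bond=0.0000
(1,1): Delta=0.0079 Bond=-0.6671
V0=0.5210

The replicating-portfolio and risk-neutral prices coincide; use p* = (1.27−0.61)/(1.33−0.61) = 0.9167 for the latter.
Terminal payoffs: V(2,0)=0.0000, V(2,1)=0.0000, V(2,2)=1.0000
Node (1,0) S=80.5200: V=(p*·0.0000+(1−p*)·0.0000)/1.27=0.0000; Δ=(0.0000−0.0000)/(107.0916−49.1172)=0.0000; B=V−Δ·S=0.0000
Node (1,1) S=175.5600: V=(p*·1.0000+(1−p*)·0.0000)/1.27=0.7218; Δ=(1.0000−0.0000)/(233.4948−107.0916)=0.0079; B=V−Δ·S=-0.6671
Node (0,0) S=132.0000: V=(p*·0.7218+(1−p*)·0.0000)/1.27=0.5210; Δ=(0.7218−0.0000)/(175.5600−80.5200)=0.0076; B=V−Δ·S=-0.4815
The time-0 hedge costs 0.5210, which is the no-arbitrage price.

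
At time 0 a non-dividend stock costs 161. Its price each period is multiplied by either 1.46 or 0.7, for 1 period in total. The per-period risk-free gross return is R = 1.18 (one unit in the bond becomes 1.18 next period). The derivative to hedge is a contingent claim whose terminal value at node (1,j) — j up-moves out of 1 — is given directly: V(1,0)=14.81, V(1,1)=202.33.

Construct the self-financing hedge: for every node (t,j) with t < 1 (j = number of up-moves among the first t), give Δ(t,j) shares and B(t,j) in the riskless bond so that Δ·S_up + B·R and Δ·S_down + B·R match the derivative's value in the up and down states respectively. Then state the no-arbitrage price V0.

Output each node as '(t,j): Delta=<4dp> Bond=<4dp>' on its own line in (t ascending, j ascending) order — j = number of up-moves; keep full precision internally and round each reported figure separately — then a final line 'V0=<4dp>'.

Since d<R<u, set p* = (R−d)/(u−d) = 0.6316; price each node as the discounted p*-expectation of its children.
At expiry t=1: V(1,0)=14.8100, V(1,1)=202.3300
  t=0,j=0: stock 161.0000 → up 235.0600 (V=202.3300), down 112.7000 (V=14.8100). Price 112.9184; hedge Δ=1.5325, bond B=-133.8185.
Check: Δ(0,0)·S0 + B(0,0) = 112.9184 = V0.

(0,0): Delta=1.5325 Bond=-133.8185
V0=112.9184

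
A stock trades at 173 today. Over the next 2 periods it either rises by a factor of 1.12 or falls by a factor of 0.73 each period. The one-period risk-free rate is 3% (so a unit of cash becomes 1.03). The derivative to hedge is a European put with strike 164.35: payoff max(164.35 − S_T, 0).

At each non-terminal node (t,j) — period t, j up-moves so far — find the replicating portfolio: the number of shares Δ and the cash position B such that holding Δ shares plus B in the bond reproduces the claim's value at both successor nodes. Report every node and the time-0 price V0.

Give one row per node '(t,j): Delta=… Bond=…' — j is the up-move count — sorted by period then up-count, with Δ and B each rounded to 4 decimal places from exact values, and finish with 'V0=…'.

Under the risk-neutral measure, an up-move has probability p* = (R−d)/(u−d) = 0.7692 and values discount at R = 1.03.
Terminal payoffs: V(2,0)=72.1583, V(2,1)=22.9052, V(2,2)=0.0000
Node (1,0) S=126.2900: V=(p*·22.9052+(1−p*)·72.1583)/1.03=33.2731; Δ=(22.9052−72.1583)/(141.4448−92.1917)=-1.0000; B=V−Δ·S=159.5631
Node (1,1) S=193.7600: V=(p*·0.0000+(1−p*)·22.9052)/1.03=5.1319; Δ=(0.0000−22.9052)/(217.0112−141.4448)=-0.3031; B=V−Δ·S=63.8631
Node (0,0) S=173.0000: V=(p*·5.1319+(1−p*)·33.2731)/1.03=11.2874; Δ=(5.1319−33.2731)/(193.7600−126.2900)=-0.4171; B=V−Δ·S=83.4444
Check: Δ(0,0)·S0 + B(0,0) = 11.2874 = V0.

(0,0): Delta=-0.4171 Bond=83.4444
(1,0): Delta=-1.0000 Bond=159.5631
(1,1): Delta=-0.3031 Bond=63.8631
V0=11.2874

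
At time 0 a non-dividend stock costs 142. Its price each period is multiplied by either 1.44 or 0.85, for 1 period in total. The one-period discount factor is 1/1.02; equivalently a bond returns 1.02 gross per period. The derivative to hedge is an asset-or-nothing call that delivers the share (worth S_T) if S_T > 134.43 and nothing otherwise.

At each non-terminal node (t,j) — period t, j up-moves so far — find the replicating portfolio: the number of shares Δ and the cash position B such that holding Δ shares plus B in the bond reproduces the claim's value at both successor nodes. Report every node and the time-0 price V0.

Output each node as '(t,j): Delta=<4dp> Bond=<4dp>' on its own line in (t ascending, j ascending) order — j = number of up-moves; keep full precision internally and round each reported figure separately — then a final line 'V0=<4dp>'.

Under the risk-neutral measure, an up-move has probability p* = (R−d)/(u−d) = 0.2881 and values discount at R = 1.02.
Payoff layer (t=1): V(1,0)=0.0000, V(1,1)=204.4800
  t=0,j=0: stock 142.0000 → up 204.4800 (V=204.4800), down 120.7000 (V=0.0000). Price 57.7627; hedge Δ=2.4407, bond B=-288.8136.
Check: Δ(0,0)·S0 + B(0,0) = 57.7627 = V0.

(0,0): Delta=2.4407 Bond=-288.8136
V0=57.7627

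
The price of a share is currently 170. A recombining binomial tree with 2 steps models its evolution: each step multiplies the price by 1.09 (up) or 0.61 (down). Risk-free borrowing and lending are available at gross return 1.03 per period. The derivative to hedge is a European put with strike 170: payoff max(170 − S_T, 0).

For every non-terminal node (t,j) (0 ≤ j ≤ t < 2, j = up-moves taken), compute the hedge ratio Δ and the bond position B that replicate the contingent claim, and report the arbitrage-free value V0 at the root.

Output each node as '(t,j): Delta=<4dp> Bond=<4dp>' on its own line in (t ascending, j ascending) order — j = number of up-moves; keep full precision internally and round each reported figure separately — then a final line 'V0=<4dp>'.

(0,0): Delta=-0.6671 Bond=126.7247
(1,0): Delta=-1.0000 Bond=165.0485
(1,1): Delta=-0.6405 Bond=125.5947
V0=13.3183

Under the risk-neutral measure, an up-move has probability p* = (R−d)/(u−d) = 0.8750 and values discount at R = 1.03.
At expiry t=2: V(2,0)=106.7430, V(2,1)=56.9670, V(2,2)=0.0000
(1,0): S=103.7000. Δ = (V_up−V_dn)/(S_up−S_dn) = (56.9670−106.7430)/(113.0330−63.2570) = -1.0000. V = [p*·56.9670 + (1−p*)·106.7430]/1.03 = 61.3485. B = V − Δ·S = 165.0485.
(1,1): S=185.3000. Δ = (V_up−V_dn)/(S_up−S_dn) = (0.0000−56.9670)/(201.9770−113.0330) = -0.6405. V = [p*·0.0000 + (1−p*)·56.9670]/1.03 = 6.9135. B = V − Δ·S = 125.5947.
(0,0): S=170.0000. Δ = (V_up−V_dn)/(S_up−S_dn) = (6.9135−61.3485)/(185.3000−103.7000) = -0.6671. V = [p*·6.9135 + (1−p*)·61.3485]/1.03 = 13.3183. B = V − Δ·S = 126.7247.
Check: Δ(0,0)·S0 + B(0,0) = 13.3183 = V0.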